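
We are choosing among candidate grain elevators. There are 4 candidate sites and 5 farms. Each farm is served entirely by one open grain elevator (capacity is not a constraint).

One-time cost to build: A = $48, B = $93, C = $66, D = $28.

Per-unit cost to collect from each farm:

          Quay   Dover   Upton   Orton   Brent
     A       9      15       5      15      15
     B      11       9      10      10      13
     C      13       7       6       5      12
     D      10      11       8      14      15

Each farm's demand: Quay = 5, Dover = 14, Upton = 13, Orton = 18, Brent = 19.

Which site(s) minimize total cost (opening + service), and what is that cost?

Open C only; minimum total cost 625.

For any fixed open set, each farm goes to its cheapest open site; total = fixed + service.
{C}: Quay→C 13·5=65, Dover→C 7·14=98, Upton→C 6·13=78, Orton→C 5·18=90, Brent→C 12·19=228. Service 559; fixed 66; total 625.
{C, D}: service 544 + fixed 94 = 638
{A, C}: Quay→A 9·5=45, Dover→C 7·14=98, Upton→A 5·13=65, Orton→C 5·18=90, Brent→C 12·19=228. Service 526; fixed 114; total 640.
{A, B, C, D}: Quay→A 9·5=45, Dover→C 7·14=98, Upton→A 5·13=65, Orton→C 5·18=90, Brent→C 12·19=228. Service 526; fixed 235; total 761.
(All 15 nonempty subsets were checked; C only is lowest.)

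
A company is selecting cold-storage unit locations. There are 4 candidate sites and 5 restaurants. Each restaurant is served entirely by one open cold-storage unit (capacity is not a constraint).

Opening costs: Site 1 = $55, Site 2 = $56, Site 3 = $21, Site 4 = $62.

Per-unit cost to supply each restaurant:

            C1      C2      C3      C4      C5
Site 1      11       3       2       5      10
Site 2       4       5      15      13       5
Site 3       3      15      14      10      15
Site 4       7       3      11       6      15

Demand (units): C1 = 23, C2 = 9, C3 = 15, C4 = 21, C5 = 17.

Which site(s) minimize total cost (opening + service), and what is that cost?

Open Site 1, Site 2 and Site 3; minimum total cost 448.

For any fixed open set, each restaurant goes to its cheapest open site; total = fixed + service.
{Site 1, Site 2, Site 3}: C1→Site 3 3·23=69, C2→Site 1 3·9=27, C3→Site 1 2·15=30, C4→Site 1 5·21=105, C5→Site 2 5·17=85. Service 316; fixed 132; total 448.
{Site 1, Site 2}: C1→Site 2 4·23=92, C2→Site 1 3·9=27, C3→Site 1 2·15=30, C4→Site 1 5·21=105, C5→Site 2 5·17=85. Service 339; fixed 111; total 450.
{Site 1, Site 3}: service 401 + fixed 76 = 477
{Site 1, Site 2, Site 3, Site 4}: service 316 + fixed 194 = 510
(All 15 nonempty subsets were checked; Site 1, Site 2 and Site 3 is lowest.)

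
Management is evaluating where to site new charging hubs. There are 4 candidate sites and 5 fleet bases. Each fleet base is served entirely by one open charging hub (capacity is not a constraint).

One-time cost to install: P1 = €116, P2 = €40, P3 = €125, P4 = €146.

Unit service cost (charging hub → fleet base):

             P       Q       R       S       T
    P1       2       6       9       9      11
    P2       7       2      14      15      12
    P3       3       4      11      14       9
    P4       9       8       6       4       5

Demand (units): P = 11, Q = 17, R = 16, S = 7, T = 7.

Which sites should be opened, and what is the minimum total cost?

Open P2 and P4; minimum total cost 456.

For any fixed open set, each fleet base goes to its cheapest open site; total = fixed + service.
{P2, P4}: P→P2 7·11=77, Q→P2 2·17=34, R→P4 6·16=96, S→P4 4·7=28, T→P4 5·7=35. Service 270; fixed 186; total 456.
{P1, P2}: service 340 + fixed 156 = 496
{P1, P2, P4}: P→P1 2·11=22, Q→P2 2·17=34, R→P4 6·16=96, S→P4 4·7=28, T→P4 5·7=35. Service 215; fixed 302; total 517.
{P1, P2, P3, P4}: service 215 + fixed 427 = 642
No other subset beats 456.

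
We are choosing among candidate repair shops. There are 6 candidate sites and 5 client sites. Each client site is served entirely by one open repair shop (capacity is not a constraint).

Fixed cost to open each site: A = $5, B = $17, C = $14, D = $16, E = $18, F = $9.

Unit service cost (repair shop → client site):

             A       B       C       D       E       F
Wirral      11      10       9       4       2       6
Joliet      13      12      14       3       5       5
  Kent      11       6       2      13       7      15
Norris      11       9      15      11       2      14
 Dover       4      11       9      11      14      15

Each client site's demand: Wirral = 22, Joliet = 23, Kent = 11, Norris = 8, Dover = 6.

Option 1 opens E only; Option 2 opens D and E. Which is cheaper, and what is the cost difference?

Option 2 is cheaper by 48.

Option 1: {E}: Wirral→E 2·22=44, Joliet→E 5·23=115, Kent→E 7·11=77, Norris→E 2·8=16, Dover→E 14·6=84. Service 336; fixed 18; total 354.
Option 2: {D, E}: Wirral→E 2·22=44, Joliet→D 3·23=69, Kent→E 7·11=77, Norris→E 2·8=16, Dover→D 11·6=66. Service 272; fixed 34; total 306.
Difference: |354 − 306| = 48.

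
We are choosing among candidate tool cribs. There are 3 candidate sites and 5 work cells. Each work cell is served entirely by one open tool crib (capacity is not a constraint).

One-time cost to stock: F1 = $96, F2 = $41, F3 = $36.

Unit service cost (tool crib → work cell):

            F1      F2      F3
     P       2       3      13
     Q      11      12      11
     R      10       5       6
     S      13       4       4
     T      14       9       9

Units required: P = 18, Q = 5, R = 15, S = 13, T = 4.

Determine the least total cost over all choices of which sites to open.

Minimum total cost: 318

For any fixed open set, each work cell goes to its cheapest open site; total = fixed + service.
{F2}: P→F2 3·18=54, Q→F2 12·5=60, R→F2 5·15=75, S→F2 4·13=52, T→F2 9·4=36. Service 277; fixed 41; total 318.
{F2, F3}: service 272 + fixed 77 = 349
{F1, F2}: P→F1 2·18=36, Q→F1 11·5=55, R→F2 5·15=75, S→F2 4·13=52, T→F2 9·4=36. Service 254; fixed 137; total 391.
{F1, F2, F3}: P→F1 2·18=36, Q→F1 11·5=55, R→F2 5·15=75, S→F2 4·13=52, T→F2 9·4=36. Service 254; fixed 173; total 427.
No other subset beats 318.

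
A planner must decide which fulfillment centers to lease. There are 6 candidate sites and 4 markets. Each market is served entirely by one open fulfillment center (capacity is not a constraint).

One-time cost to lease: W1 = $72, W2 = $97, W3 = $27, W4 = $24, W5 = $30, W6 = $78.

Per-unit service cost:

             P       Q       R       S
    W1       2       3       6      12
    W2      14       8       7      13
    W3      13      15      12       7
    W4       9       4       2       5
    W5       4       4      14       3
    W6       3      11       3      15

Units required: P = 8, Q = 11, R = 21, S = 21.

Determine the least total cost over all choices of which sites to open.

Minimum total cost: 235

For any fixed open set, each market goes to its cheapest open site; total = fixed + service.
{W4, W5}: P→W5 4·8=32, Q→W4 4·11=44, R→W4 2·21=42, S→W5 3·21=63. Service 181; fixed 54; total 235.
{W3, W4, W5}: P→W5 4·8=32, Q→W4 4·11=44, R→W4 2·21=42, S→W5 3·21=63. Service 181; fixed 81; total 262.
{W1, W4, W5}: service 154 + fixed 126 = 280
{W1, W2, W3, W4, W5, W6}: service 154 + fixed 328 = 482
No other subset beats 235.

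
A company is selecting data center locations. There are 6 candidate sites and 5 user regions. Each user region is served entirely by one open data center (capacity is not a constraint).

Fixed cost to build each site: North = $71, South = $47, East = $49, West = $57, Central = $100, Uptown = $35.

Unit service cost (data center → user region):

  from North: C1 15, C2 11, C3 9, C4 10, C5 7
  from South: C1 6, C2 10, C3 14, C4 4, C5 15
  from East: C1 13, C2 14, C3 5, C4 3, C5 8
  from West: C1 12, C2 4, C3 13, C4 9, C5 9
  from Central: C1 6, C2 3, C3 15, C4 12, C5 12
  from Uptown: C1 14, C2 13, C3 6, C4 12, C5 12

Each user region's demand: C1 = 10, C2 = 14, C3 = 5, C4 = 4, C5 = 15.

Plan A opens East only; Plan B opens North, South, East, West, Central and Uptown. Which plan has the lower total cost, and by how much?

Plan A: {East}: C1→East 13·10=130, C2→East 14·14=196, C3→East 5·5=25, C4→East 3·4=12, C5→East 8·15=120. Service 483; fixed 49; total 532.
Plan B: {North, South, East, West, Central, Uptown}: C1→South 6·10=60, C2→Central 3·14=42, C3→East 5·5=25, C4→East 3·4=12, C5→North 7·15=105. Service 244; fixed 359; total 603.
Difference: |532 − 603| = 71.

Plan A is cheaper by 71.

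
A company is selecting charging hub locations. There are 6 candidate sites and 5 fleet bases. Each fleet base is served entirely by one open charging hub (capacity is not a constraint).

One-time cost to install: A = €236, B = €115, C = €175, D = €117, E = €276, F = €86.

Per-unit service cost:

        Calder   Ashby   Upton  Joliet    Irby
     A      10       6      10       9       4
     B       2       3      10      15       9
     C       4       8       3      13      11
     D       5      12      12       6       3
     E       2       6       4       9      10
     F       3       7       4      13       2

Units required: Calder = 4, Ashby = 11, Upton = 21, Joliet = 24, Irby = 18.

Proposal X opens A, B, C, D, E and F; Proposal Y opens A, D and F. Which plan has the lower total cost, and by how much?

Proposal Y is cheaper by 508.

Proposal X: {A, B, C, D, E, F}: Calder→B 2·4=8, Ashby→B 3·11=33, Upton→C 3·21=63, Joliet→D 6·24=144, Irby→F 2·18=36. Service 284; fixed 1005; total 1289.
Proposal Y: {A, D, F}: Calder→F 3·4=12, Ashby→A 6·11=66, Upton→F 4·21=84, Joliet→D 6·24=144, Irby→F 2·18=36. Service 342; fixed 439; total 781.
Difference: |1289 − 781| = 508.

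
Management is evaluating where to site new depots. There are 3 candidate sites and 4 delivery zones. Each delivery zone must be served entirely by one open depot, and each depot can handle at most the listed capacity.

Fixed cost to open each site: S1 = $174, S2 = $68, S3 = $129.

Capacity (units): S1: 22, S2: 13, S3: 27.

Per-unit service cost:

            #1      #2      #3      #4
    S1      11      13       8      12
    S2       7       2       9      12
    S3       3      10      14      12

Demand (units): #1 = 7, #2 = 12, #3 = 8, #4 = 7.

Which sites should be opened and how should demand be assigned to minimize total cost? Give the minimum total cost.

Minimum total cost: 438

Open {S2, S3}: #1→S3 3·7=21, #2→S2 2·12=24, #3→S3 14·8=112, #4→S3 12·7=84.
Loads: S2 carries 12/13, S3 carries 22/27. Service 241; fixed 197; total 438.
Next best feasible plan costs 491.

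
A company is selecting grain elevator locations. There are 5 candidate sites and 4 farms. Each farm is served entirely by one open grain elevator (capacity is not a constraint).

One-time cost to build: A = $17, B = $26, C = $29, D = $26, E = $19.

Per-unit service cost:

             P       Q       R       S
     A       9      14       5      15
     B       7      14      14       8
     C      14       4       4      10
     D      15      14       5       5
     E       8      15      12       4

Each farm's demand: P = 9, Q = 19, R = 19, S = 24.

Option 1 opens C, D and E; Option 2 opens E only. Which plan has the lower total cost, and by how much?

Option 1: {C, D, E}: P→E 8·9=72, Q→C 4·19=76, R→C 4·19=76, S→E 4·24=96. Service 320; fixed 74; total 394.
Option 2: {E}: P→E 8·9=72, Q→E 15·19=285, R→E 12·19=228, S→E 4·24=96. Service 681; fixed 19; total 700.
Difference: |394 − 700| = 306.

Option 1 is cheaper by 306.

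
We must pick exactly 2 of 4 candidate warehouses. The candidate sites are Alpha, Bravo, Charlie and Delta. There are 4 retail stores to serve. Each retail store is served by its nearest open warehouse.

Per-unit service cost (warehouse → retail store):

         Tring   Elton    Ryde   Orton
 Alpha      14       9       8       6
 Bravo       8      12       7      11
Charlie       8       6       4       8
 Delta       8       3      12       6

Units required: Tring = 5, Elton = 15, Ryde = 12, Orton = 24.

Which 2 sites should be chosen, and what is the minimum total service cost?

Choose Charlie and Delta; total service cost 277.

With exactly 2 open, each retail store uses its cheapest among the chosen.
{Charlie, Delta}: Tring→Charlie 8·5=40, Elton→Delta 3·15=45, Ryde→Charlie 4·12=48, Orton→Delta 6·24=144. Service cost 277.
{Bravo, Delta}: service cost 313
{Alpha, Charlie}: service cost 322
Among all 6 size-2 choices, {Charlie, Delta} is lowest.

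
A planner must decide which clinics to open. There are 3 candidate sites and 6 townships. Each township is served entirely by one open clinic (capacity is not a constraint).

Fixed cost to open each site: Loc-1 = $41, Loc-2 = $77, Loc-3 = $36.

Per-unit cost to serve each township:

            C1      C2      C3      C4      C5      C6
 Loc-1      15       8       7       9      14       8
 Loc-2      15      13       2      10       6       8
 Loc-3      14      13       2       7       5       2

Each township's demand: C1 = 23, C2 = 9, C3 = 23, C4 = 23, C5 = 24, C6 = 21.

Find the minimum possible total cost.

Minimum total cost: 840

For any fixed open set, each township goes to its cheapest open site; total = fixed + service.
{Loc-1, Loc-3}: C1→Loc-3 14·23=322, C2→Loc-1 8·9=72, C3→Loc-3 2·23=46, C4→Loc-3 7·23=161, C5→Loc-3 5·24=120, C6→Loc-3 2·21=42. Service 763; fixed 77; total 840.
{Loc-3}: service 808 + fixed 36 = 844
{Loc-1, Loc-2, Loc-3}: service 763 + fixed 154 = 917
(All 7 nonempty subsets were checked; Loc-1 and Loc-3 is lowest.)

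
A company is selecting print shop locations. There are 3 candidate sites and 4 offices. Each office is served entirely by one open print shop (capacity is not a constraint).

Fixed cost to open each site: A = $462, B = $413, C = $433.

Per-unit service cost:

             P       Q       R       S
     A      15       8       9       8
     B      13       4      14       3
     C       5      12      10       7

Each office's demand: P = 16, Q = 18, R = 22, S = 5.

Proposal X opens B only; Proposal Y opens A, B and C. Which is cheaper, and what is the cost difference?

Proposal X: {B}: P→B 13·16=208, Q→B 4·18=72, R→B 14·22=308, S→B 3·5=15. Service 603; fixed 413; total 1016.
Proposal Y: {A, B, C}: P→C 5·16=80, Q→B 4·18=72, R→A 9·22=198, S→B 3·5=15. Service 365; fixed 1308; total 1673.
Difference: |1016 − 1673| = 657.

Proposal X is cheaper by 657.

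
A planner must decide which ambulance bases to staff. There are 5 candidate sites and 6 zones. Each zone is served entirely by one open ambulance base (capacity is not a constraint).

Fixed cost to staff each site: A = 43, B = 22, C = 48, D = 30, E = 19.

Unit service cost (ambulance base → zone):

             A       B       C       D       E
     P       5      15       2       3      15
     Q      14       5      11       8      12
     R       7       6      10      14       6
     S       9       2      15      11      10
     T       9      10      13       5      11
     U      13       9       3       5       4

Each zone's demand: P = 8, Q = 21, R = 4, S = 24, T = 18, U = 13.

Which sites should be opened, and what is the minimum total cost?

Open B and D; minimum total cost 408.

For any fixed open set, each zone goes to its cheapest open site; total = fixed + service.
{B, D}: P→D 3·8=24, Q→B 5·21=105, R→B 6·4=24, S→B 2·24=48, T→D 5·18=90, U→D 5·13=65. Service 356; fixed 52; total 408.
{B, D, E}: P→D 3·8=24, Q→B 5·21=105, R→B 6·4=24, S→B 2·24=48, T→D 5·18=90, U→E 4·13=52. Service 343; fixed 71; total 414.
{B, C, D}: service 322 + fixed 100 = 422
{A, B, C, D, E}: P→C 2·8=16, Q→B 5·21=105, R→B 6·4=24, S→B 2·24=48, T→D 5·18=90, U→C 3·13=39. Service 322; fixed 162; total 484.
No other subset beats 408.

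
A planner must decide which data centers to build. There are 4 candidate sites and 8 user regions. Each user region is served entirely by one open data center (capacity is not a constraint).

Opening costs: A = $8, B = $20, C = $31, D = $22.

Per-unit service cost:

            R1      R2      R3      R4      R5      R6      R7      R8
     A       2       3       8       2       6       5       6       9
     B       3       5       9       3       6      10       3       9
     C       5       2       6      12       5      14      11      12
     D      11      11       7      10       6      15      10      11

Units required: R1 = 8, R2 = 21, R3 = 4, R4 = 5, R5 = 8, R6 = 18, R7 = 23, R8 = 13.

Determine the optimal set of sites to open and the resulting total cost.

For any fixed open set, each user region goes to its cheapest open site; total = fixed + service.
{A, B, C}: R1→A 2·8=16, R2→C 2·21=42, R3→C 6·4=24, R4→A 2·5=10, R5→C 5·8=40, R6→A 5·18=90, R7→B 3·23=69, R8→A 9·13=117. Service 408; fixed 59; total 467.
{A, B}: service 445 + fixed 28 = 473
{A, B, C, D}: service 408 + fixed 81 = 489
{A}: R1→A 2·8=16, R2→A 3·21=63, R3→A 8·4=32, R4→A 2·5=10, R5→A 6·8=48, R6→A 5·18=90, R7→A 6·23=138, R8→A 9·13=117. Service 514; fixed 8; total 522.
No other subset beats 467.

Open A, B and C; minimum total cost 467.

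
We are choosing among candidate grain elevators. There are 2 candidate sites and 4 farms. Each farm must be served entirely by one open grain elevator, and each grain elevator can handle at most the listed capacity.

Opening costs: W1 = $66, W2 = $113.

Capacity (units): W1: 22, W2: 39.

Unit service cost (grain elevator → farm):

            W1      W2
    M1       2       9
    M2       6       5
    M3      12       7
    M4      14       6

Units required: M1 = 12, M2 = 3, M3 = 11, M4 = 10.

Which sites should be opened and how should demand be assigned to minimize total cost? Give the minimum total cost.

Minimum total cost: 355

Open {W1, W2}: M1→W1 2·12=24, M2→W2 5·3=15, M3→W2 7·11=77, M4→W2 6·10=60.
Loads: W1 carries 12/22, W2 carries 24/39. Service 176; fixed 179; total 355.
Next best feasible plan costs 358.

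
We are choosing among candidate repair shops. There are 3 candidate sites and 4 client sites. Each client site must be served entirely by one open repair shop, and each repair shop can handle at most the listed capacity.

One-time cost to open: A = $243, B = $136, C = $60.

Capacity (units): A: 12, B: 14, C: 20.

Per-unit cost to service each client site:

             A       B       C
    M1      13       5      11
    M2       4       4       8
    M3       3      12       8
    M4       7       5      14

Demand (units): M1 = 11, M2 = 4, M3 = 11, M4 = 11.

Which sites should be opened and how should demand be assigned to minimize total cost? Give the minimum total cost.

Minimum total cost: 680

Open {A, B, C}: M1→C 11·11=121, M2→C 8·4=32, M3→A 3·11=33, M4→B 5·11=55.
Loads: A carries 11/12, B carries 11/14, C carries 15/20. Service 241; fixed 439; total 680.
Next best feasible plan costs 691.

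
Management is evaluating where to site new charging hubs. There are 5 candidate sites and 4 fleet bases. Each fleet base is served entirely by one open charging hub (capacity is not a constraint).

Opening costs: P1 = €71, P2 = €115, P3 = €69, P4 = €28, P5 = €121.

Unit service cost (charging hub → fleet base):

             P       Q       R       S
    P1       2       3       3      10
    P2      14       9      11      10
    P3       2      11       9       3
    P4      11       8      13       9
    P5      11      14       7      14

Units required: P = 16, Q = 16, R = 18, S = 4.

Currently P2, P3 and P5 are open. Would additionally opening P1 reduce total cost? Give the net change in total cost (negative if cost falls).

Yes — net change −97 (cost falls by 97).

Current service cost with {P2, P3, P5}: 314.
Adding P1: each fleet base re-picks its cheapest; new service cost 146, saving 168.
Extra fixed cost: 71. Net change = 71 − 168 = -97.
(Totals: 619 → 522.)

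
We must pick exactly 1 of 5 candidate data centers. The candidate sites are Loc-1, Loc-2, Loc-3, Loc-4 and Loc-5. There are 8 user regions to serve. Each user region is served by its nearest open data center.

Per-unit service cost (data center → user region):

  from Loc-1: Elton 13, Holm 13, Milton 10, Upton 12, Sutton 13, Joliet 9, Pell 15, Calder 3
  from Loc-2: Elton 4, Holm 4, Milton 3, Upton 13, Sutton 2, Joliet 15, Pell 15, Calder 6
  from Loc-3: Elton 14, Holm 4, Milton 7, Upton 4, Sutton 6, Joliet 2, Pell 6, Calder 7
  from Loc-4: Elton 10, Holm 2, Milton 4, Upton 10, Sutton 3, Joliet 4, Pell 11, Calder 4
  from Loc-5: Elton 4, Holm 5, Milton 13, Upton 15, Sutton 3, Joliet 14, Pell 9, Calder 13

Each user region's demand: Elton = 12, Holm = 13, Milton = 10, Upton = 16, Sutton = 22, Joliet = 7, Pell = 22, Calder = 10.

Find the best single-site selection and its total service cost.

Choose Loc-3 only; total service cost 702.

With exactly 1 open, each user region uses its cheapest among the chosen.
{Loc-3}: Elton→Loc-3 14·12=168, Holm→Loc-3 4·13=52, Milton→Loc-3 7·10=70, Upton→Loc-3 4·16=64, Sutton→Loc-3 6·22=132, Joliet→Loc-3 2·7=14, Pell→Loc-3 6·22=132, Calder→Loc-3 7·10=70. Service cost 702.
{Loc-4}: service cost 722
{Loc-2}: service cost 877
Among all 5 size-1 choices, {Loc-3} is lowest.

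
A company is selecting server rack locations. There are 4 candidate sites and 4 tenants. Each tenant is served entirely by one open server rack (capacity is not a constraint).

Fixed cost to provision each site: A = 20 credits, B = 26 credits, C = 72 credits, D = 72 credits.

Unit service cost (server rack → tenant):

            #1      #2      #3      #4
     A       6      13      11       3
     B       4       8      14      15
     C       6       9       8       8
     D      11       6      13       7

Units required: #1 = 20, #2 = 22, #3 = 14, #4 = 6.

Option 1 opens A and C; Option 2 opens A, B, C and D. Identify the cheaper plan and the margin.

Option 1: {A, C}: #1→A 6·20=120, #2→C 9·22=198, #3→C 8·14=112, #4→A 3·6=18. Service 448; fixed 92; total 540.
Option 2: {A, B, C, D}: #1→B 4·20=80, #2→D 6·22=132, #3→C 8·14=112, #4→A 3·6=18. Service 342; fixed 190; total 532.
Difference: |540 − 532| = 8.

Option 2 is cheaper by 8.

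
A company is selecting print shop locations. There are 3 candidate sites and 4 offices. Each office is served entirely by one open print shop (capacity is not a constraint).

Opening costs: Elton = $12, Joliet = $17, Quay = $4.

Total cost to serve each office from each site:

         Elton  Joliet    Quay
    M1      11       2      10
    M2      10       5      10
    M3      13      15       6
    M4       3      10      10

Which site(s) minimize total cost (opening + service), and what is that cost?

For any fixed open set, each office goes to its cheapest open site; total = fixed + service.
{Quay}: M1→Quay 10, M2→Quay 10, M3→Quay 6, M4→Quay 10. Service 36; fixed 4; total 40.
{Joliet, Quay}: M1→Joliet 2, M2→Joliet 5, M3→Quay 6, M4→Joliet 10. Service 23; fixed 21; total 44.
{Elton, Quay}: service 29 + fixed 16 = 45
{Elton, Joliet, Quay}: service 16 + fixed 33 = 49
No other subset beats 40.

Open Quay only; minimum total cost 40.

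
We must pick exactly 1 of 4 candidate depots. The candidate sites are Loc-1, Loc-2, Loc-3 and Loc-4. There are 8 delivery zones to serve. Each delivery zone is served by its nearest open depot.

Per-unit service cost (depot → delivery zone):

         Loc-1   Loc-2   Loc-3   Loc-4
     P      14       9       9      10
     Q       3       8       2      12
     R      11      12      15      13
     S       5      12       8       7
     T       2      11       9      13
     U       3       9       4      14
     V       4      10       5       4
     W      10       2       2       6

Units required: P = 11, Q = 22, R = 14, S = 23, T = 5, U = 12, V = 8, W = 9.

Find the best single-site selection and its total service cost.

Choose Loc-1 only; total service cost 657.

With exactly 1 open, each delivery zone uses its cheapest among the chosen.
{Loc-1}: P→Loc-1 14·11=154, Q→Loc-1 3·22=66, R→Loc-1 11·14=154, S→Loc-1 5·23=115, T→Loc-1 2·5=10, U→Loc-1 3·12=36, V→Loc-1 4·8=32, W→Loc-1 10·9=90. Service cost 657.
{Loc-3}: service cost 688
{Loc-2}: service cost 980
Among all 4 size-1 choices, {Loc-1} is lowest.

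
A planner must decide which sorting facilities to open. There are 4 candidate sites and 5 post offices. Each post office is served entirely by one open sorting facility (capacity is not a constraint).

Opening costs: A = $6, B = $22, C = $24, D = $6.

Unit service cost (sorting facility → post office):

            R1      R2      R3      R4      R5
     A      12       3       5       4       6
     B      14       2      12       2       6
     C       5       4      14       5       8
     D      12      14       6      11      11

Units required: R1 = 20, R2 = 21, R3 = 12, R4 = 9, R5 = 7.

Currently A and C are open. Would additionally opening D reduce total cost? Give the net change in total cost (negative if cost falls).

No — net change +6 (cost rises by 6).

Current service cost with {A, C}: 301.
Adding D: each post office re-picks its cheapest; new service cost 301, saving 0.
Extra fixed cost: 6. Net change = 6 − 0 = 6.
(Totals: 331 → 337.)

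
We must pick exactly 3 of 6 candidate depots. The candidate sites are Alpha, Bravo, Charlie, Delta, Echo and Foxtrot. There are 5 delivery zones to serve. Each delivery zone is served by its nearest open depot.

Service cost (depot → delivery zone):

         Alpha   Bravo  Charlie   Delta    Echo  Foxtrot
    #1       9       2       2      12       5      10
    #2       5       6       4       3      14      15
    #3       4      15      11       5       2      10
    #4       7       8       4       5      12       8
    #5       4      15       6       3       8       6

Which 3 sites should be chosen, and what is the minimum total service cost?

With exactly 3 open, each delivery zone uses its cheapest among the chosen.
{Charlie, Delta, Echo}: #1→Charlie 2, #2→Delta 3, #3→Echo 2, #4→Charlie 4, #5→Delta 3. Service cost 14.
{Bravo, Delta, Echo}: service cost 15
{Alpha, Charlie, Delta}: service cost 16
Among all 20 size-3 choices, {Charlie, Delta, Echo} is lowest.

Choose Charlie, Delta and Echo; total service cost 14.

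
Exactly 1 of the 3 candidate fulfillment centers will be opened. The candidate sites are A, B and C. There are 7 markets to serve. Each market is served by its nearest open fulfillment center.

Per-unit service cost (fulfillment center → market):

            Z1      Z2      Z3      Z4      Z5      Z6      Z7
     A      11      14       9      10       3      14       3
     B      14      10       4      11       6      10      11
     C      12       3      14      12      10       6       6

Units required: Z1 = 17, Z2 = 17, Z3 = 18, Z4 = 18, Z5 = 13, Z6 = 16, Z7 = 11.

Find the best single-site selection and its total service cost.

Choose C only; total service cost 1015.

With exactly 1 open, each market uses its cheapest among the chosen.
{C}: Z1→C 12·17=204, Z2→C 3·17=51, Z3→C 14·18=252, Z4→C 12·18=216, Z5→C 10·13=130, Z6→C 6·16=96, Z7→C 6·11=66. Service cost 1015.
{B}: service cost 1037
{A}: service cost 1063
Among all 3 size-1 choices, {C} is lowest.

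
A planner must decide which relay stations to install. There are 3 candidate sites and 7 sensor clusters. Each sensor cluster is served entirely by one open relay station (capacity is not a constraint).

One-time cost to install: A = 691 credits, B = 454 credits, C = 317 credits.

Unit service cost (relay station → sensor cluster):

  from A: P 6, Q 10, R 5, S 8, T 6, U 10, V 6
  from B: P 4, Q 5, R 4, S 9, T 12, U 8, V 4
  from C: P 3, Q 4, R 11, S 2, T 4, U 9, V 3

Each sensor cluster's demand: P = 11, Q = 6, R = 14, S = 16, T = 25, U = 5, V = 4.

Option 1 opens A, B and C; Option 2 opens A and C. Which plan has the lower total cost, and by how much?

Option 2 is cheaper by 435.

Option 1: {A, B, C}: P→C 3·11=33, Q→C 4·6=24, R→B 4·14=56, S→C 2·16=32, T→C 4·25=100, U→B 8·5=40, V→C 3·4=12. Service 297; fixed 1462; total 1759.
Option 2: {A, C}: P→C 3·11=33, Q→C 4·6=24, R→A 5·14=70, S→C 2·16=32, T→C 4·25=100, U→C 9·5=45, V→C 3·4=12. Service 316; fixed 1008; total 1324.
Difference: |1759 − 1324| = 435.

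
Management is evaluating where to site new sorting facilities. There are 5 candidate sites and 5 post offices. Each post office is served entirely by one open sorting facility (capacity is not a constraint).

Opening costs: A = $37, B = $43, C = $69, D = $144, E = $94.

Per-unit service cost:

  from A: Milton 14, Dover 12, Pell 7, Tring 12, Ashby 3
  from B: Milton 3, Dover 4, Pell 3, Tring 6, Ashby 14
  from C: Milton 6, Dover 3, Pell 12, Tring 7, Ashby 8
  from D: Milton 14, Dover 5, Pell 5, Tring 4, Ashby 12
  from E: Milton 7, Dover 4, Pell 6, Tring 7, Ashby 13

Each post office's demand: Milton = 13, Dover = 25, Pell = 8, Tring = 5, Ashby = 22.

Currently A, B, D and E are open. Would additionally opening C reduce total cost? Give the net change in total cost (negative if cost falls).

Current service cost with {A, B, D, E}: 249.
Adding C: each post office re-picks its cheapest; new service cost 224, saving 25.
Extra fixed cost: 69. Net change = 69 − 25 = 44.
(Totals: 567 → 611.)

No — net change +44 (cost rises by 44).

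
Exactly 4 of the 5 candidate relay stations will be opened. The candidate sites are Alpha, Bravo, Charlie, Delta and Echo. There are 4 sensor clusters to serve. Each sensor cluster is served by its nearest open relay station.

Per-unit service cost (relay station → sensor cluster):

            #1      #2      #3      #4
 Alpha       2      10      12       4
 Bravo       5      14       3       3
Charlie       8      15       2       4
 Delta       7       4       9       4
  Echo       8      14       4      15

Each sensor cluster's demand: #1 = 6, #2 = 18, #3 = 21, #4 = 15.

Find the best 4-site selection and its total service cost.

Choose Alpha, Bravo, Charlie and Delta; total service cost 171.

With exactly 4 open, each sensor cluster uses its cheapest among the chosen.
{Alpha, Bravo, Charlie, Delta}: #1→Alpha 2·6=12, #2→Delta 4·18=72, #3→Charlie 2·21=42, #4→Bravo 3·15=45. Service cost 171.
{Alpha, Charlie, Delta, Echo}: service cost 186
{Bravo, Charlie, Delta, Echo}: service cost 189
Among all 5 size-4 choices, {Alpha, Bravo, Charlie, Delta} is lowest.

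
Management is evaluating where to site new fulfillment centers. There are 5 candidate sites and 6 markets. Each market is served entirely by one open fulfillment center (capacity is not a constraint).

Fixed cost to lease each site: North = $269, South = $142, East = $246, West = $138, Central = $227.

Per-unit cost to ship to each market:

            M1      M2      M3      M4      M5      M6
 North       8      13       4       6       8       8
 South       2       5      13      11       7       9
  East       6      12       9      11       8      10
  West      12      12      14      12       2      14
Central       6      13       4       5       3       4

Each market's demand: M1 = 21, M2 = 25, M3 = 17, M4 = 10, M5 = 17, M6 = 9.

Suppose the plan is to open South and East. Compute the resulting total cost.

Total cost: 1018

Each market is assigned to its cheapest site among the open ones.
{South, East}: M1→South 2·21=42, M2→South 5·25=125, M3→East 9·17=153, M4→South 11·10=110, M5→South 7·17=119, M6→South 9·9=81. Service 630; fixed 388; total 1018.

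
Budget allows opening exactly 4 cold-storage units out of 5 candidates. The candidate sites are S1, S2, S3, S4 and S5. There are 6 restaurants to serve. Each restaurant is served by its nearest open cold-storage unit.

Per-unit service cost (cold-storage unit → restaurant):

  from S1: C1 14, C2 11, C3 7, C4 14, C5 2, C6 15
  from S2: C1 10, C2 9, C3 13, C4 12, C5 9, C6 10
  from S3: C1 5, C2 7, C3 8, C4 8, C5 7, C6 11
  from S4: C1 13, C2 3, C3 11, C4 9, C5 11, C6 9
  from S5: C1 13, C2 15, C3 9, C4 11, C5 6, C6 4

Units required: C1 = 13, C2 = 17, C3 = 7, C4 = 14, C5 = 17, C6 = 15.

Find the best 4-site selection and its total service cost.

Choose S1, S3, S4 and S5; total service cost 371.

With exactly 4 open, each restaurant uses its cheapest among the chosen.
{S1, S3, S4, S5}: C1→S3 5·13=65, C2→S4 3·17=51, C3→S1 7·7=49, C4→S3 8·14=112, C5→S1 2·17=34, C6→S5 4·15=60. Service cost 371.
{S1, S2, S3, S5}: service cost 439
{S1, S2, S3, S4}: service cost 446
Among all 5 size-4 choices, {S1, S3, S4, S5} is lowest.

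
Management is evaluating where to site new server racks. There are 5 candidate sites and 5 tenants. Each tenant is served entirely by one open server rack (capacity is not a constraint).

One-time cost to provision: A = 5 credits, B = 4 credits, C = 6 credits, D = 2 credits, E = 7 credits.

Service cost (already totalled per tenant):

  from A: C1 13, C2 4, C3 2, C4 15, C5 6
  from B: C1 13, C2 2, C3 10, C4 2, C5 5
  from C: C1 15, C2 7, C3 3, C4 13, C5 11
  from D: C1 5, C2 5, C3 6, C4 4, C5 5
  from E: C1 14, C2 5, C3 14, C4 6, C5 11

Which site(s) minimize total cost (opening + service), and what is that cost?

For any fixed open set, each tenant goes to its cheapest open site; total = fixed + service.
{B, D}: C1→D 5, C2→B 2, C3→D 6, C4→B 2, C5→B 5. Service 20; fixed 6; total 26.
{A, B, D}: C1→D 5, C2→B 2, C3→A 2, C4→B 2, C5→B 5. Service 16; fixed 11; total 27.
{A, D}: service 20 + fixed 7 = 27
{A, B, C, D, E}: C1→D 5, C2→B 2, C3→A 2, C4→B 2, C5→B 5. Service 16; fixed 24; total 40.
No other subset beats 26.

Open B and D; minimum total cost 26.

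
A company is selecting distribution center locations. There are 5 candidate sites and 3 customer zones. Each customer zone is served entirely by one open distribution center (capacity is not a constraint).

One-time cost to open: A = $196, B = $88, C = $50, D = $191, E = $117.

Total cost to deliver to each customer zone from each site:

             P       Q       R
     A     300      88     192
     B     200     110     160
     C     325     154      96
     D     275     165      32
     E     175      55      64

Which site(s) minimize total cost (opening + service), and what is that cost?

Open E only; minimum total cost 411.

For any fixed open set, each customer zone goes to its cheapest open site; total = fixed + service.
{E}: P→E 175, Q→E 55, R→E 64. Service 294; fixed 117; total 411.
{C, E}: service 294 + fixed 167 = 461
{B, E}: service 294 + fixed 205 = 499
{A, B, C, D, E}: service 262 + fixed 642 = 904
No other subset beats 411.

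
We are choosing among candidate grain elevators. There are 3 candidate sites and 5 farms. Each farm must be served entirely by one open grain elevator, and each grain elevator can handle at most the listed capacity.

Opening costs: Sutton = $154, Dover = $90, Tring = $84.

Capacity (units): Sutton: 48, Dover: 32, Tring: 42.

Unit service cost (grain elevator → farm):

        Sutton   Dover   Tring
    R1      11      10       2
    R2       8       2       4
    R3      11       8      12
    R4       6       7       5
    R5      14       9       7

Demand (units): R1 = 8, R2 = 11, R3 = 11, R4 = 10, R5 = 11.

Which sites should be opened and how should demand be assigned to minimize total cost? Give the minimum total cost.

Open {Dover, Tring}: R1→Tring 2·8=16, R2→Dover 2·11=22, R3→Dover 8·11=88, R4→Tring 5·10=50, R5→Tring 7·11=77.
Loads: Dover carries 22/32, Tring carries 29/42. Service 253; fixed 174; total 427.
Next best feasible plan costs 447.

Minimum total cost: 427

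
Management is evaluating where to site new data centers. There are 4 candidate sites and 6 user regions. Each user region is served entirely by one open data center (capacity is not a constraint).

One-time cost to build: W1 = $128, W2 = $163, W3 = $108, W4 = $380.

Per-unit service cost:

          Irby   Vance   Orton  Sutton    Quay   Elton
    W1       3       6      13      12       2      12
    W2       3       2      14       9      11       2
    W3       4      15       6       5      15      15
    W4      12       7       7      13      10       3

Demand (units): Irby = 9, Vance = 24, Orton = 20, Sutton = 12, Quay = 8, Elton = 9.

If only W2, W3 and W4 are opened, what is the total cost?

Total cost: 1004

Each user region is assigned to its cheapest site among the open ones.
{W2, W3, W4}: Irby→W2 3·9=27, Vance→W2 2·24=48, Orton→W3 6·20=120, Sutton→W3 5·12=60, Quay→W4 10·8=80, Elton→W2 2·9=18. Service 353; fixed 651; total 1004.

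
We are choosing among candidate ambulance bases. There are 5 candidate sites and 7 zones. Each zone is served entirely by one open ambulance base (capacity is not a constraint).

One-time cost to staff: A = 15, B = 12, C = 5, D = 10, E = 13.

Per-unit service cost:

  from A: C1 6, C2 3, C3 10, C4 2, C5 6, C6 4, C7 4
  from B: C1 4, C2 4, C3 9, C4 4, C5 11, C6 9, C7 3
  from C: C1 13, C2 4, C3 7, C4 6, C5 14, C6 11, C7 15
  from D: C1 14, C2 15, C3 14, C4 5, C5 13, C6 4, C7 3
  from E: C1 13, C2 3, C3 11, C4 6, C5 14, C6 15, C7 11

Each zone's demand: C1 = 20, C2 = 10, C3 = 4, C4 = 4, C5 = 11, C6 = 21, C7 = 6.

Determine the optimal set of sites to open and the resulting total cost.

For any fixed open set, each zone goes to its cheapest open site; total = fixed + service.
{A, B, C}: C1→B 4·20=80, C2→A 3·10=30, C3→C 7·4=28, C4→A 2·4=8, C5→A 6·11=66, C6→A 4·21=84, C7→B 3·6=18. Service 314; fixed 32; total 346.
{A, B}: service 322 + fixed 27 = 349
{A, B, C, D}: C1→B 4·20=80, C2→A 3·10=30, C3→C 7·4=28, C4→A 2·4=8, C5→A 6·11=66, C6→A 4·21=84, C7→B 3·6=18. Service 314; fixed 42; total 356.
{A, B, C, D, E}: service 314 + fixed 55 = 369
No other subset beats 346.

Open A, B and C; minimum total cost 346.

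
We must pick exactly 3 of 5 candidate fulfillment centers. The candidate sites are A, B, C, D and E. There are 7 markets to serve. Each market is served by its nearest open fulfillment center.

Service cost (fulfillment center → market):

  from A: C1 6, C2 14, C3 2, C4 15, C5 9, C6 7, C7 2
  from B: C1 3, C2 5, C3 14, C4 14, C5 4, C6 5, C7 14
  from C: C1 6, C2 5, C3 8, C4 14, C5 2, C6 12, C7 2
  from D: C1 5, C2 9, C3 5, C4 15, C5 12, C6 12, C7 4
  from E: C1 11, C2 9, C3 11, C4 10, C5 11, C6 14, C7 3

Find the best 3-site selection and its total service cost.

Choose A, B and E; total service cost 31.

With exactly 3 open, each market uses its cheapest among the chosen.
{A, B, E}: C1→B 3, C2→B 5, C3→A 2, C4→E 10, C5→B 4, C6→B 5, C7→A 2. Service cost 31.
{A, B, C}: service cost 33
{A, C, E}: service cost 34
Among all 10 size-3 choices, {A, B, E} is lowest.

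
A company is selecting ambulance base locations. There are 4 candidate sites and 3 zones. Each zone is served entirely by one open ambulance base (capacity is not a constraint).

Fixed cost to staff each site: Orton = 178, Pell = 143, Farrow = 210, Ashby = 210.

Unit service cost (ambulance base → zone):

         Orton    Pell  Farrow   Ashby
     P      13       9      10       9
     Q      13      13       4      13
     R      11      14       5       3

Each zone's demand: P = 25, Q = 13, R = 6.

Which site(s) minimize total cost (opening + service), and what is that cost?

For any fixed open set, each zone goes to its cheapest open site; total = fixed + service.
{Farrow}: P→Farrow 10·25=250, Q→Farrow 4·13=52, R→Farrow 5·6=30. Service 332; fixed 210; total 542.
{Pell}: P→Pell 9·25=225, Q→Pell 13·13=169, R→Pell 14·6=84. Service 478; fixed 143; total 621.
{Ashby}: P→Ashby 9·25=225, Q→Ashby 13·13=169, R→Ashby 3·6=18. Service 412; fixed 210; total 622.
{Orton, Pell, Farrow, Ashby}: P→Pell 9·25=225, Q→Farrow 4·13=52, R→Ashby 3·6=18. Service 295; fixed 741; total 1036.
(All 15 nonempty subsets were checked; Farrow only is lowest.)

Open Farrow only; minimum total cost 542.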